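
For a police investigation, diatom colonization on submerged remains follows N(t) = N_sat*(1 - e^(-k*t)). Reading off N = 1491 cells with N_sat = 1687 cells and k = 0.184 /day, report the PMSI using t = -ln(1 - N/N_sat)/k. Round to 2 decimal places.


PMSI from diatom colonization curve:
N / N_sat = 1491 / 1687 = 0.883817
1 - N/N_sat = 0.116183
ln(1 - N/N_sat) = -2.152589
t = -ln(1 - N/N_sat) / k = -(-2.152589) / 0.184 = 11.70 days

11.70


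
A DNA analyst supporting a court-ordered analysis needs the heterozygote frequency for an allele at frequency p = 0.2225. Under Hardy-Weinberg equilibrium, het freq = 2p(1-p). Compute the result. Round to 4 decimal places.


Hardy-Weinberg heterozygote frequency:
q = 1 - p = 1 - 0.2225 = 0.7775
2pq = 2 * 0.2225 * 0.7775 = 0.3460

0.3460


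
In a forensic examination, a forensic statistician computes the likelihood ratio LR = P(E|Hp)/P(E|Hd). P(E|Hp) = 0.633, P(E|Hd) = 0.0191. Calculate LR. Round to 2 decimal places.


Likelihood ratio calculation:
LR = P(E|Hp) / P(E|Hd)
LR = 0.633 / 0.0191
LR = 33.14

33.14


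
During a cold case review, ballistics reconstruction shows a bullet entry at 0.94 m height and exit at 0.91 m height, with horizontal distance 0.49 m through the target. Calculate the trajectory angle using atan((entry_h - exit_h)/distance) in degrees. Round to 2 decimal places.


Bullet trajectory angle:
Height difference = 0.94 - 0.91 = 0.03 m
angle = atan(0.03 / 0.49)
angle = atan(0.061224)
angle = 3.50 degrees

3.50


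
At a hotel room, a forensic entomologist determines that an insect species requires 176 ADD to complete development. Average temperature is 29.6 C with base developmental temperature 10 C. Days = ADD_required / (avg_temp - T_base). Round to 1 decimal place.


Insect development time:
Effective temperature = avg_temp - T_base = 29.6 - 10 = 19.6 C
Days = ADD / effective_temp = 176 / 19.6 = 9.0 days

9.0


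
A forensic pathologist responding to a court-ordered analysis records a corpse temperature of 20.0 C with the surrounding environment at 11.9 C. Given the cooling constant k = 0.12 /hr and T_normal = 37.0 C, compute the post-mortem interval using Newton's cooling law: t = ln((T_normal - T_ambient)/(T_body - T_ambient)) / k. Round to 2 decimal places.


Using Newton's law of cooling:
t = ln((T_normal - T_ambient) / (T_body - T_ambient)) / k
T_normal - T_ambient = 25.1
T_body - T_ambient = 8.1
Ratio = 3.098765
ln(ratio) = 1.131004
t = 1.131004 / 0.12 = 9.43 hours

9.43


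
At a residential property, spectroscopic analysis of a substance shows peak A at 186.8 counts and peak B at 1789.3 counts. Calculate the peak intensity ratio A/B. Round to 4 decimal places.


Spectral peak ratio:
Peak A = 186.8 counts
Peak B = 1789.3 counts
Ratio = 186.8 / 1789.3 = 0.1044

0.1044


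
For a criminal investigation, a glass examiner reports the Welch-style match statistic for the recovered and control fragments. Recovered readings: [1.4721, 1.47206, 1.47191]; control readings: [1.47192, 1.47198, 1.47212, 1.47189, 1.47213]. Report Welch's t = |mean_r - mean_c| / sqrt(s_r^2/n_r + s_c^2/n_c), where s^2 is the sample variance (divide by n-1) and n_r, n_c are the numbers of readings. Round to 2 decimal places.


Welch's t-criterion for glass RI comparison:
Recovered mean = sum / n_r = 4.41607 / 3 = 1.4720233
Control mean = sum / n_c = 7.36004 / 5 = 1.472008
Recovered sample variance s_r^2 = 1.00333e-08
Control sample variance s_c^2 = 1.247e-08
Welch SE (unpooled) = sqrt(s_r^2/n_r + s_c^2/n_c) = sqrt(3.34444e-09 + 2.494e-09) = sqrt(5.83844e-09) = 7.64097e-05
|mean_r - mean_c| = 1.53333e-05
t = 1.53333e-05 / 7.64097e-05 = 0.20

0.20


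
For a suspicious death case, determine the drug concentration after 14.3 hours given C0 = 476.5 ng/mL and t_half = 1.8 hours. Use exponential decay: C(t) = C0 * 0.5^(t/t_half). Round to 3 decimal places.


Drug concentration decay:
Number of half-lives = t / t_half = 14.3 / 1.8 = 7.944444
Decay factor = 0.5^7.944444 = 0.00405961
C(t) = 476.5 * 0.00405961 = 1.934 ng/mL

1.934


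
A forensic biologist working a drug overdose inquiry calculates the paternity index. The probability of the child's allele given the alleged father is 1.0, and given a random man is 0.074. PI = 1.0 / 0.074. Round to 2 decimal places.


Paternity Index calculation:
PI = P(allele|father) / P(allele|random)
PI = 1.0 / 0.074
PI = 13.51

13.51


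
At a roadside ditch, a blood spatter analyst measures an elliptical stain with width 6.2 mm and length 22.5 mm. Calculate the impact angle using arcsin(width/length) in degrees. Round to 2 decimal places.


Blood spatter impact angle calculation:
width / length = 6.2 / 22.5 = 0.275556
angle = arcsin(0.275556)
angle = 16.00 degrees

16.00


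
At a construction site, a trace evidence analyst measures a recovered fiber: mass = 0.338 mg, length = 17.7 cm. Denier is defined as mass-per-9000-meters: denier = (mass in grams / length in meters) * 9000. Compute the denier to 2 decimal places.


Denier calculation:
Mass in grams = 0.338 mg / 1000 = 0.000338 g
Length in meters = 17.7 cm / 100 = 0.177 m
Linear density = mass / length = 0.000338 / 0.177 = 0.0019096 g/m
Denier = (g/m) * 9000 = 0.0019096 * 9000 = 17.19

17.19


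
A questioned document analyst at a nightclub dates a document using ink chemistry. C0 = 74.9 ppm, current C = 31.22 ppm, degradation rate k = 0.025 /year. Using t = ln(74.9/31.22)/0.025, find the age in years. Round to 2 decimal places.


Document age estimation:
C0/C = 74.9 / 31.22 = 2.399103
ln(C0/C) = 0.875095
t = 0.875095 / 0.025 = 35.00 years

35.00


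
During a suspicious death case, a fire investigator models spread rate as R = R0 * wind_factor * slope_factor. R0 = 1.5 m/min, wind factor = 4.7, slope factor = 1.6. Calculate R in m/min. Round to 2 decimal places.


Fire spread rate calculation:
R = R0 * wind_factor * slope_factor
= 1.5 * 4.7 * 1.6
= 7.05 * 1.6
= 11.28 m/min

11.28


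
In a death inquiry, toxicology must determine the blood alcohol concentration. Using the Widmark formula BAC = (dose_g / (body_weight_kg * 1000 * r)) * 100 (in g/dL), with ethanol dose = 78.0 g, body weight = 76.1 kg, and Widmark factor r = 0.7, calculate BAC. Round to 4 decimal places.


Applying the Widmark formula:
BAC = (dose_g / (body_wt * 1000 * r)) * 100
Denominator = 76.1 * 1000 * 0.7 = 53270
BAC = (78.0 / 53270) * 100
BAC = 0.1464 g/dL

0.1464


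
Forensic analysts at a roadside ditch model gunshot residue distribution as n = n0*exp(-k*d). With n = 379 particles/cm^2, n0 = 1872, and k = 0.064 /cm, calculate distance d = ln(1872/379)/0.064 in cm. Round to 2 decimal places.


GSR distance calculation:
n0/n = 1872 / 379 = 4.939314
ln(n0/n) = 1.597226
d = 1.597226 / 0.064 = 24.96 cm

24.96


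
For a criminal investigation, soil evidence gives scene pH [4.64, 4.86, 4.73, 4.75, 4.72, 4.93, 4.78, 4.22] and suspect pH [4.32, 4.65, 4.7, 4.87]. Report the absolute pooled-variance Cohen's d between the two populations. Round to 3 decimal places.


Pooled-variance Cohen's d for soil pH comparison:
Scene mean = 37.63 / 8 = 4.70375
Suspect mean = 18.54 / 4 = 4.635
Scene sample variance s_s^2 = 0.046084
Suspect sample variance s_c^2 = 0.052967
Pooled variance = ((n_s-1)*s_s^2 + (n_c-1)*s_c^2) / (n_s + n_c - 2) = 0.048149
Pooled SD = sqrt(0.048149) = 0.219429
Mean difference = 0.06875
|d| = |0.06875| / 0.219429 = 0.313

0.313


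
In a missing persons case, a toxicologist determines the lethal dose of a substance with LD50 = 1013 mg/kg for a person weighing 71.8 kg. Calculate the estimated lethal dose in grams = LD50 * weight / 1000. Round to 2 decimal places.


Lethal dose calculation:
Lethal dose = LD50 * body_weight / 1000
= 1013 * 71.8 / 1000
= 72733.4 / 1000
= 72.73 g

72.73


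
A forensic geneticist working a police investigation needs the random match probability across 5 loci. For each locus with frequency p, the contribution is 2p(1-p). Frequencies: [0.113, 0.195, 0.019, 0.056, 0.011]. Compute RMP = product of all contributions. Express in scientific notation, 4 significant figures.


Computing RMP for 5 loci:
Locus 1: 2 * 0.113 * 0.887 = 0.200462
Locus 2: 2 * 0.195 * 0.805 = 0.31395
Locus 3: 2 * 0.019 * 0.981 = 0.037278
Locus 4: 2 * 0.056 * 0.944 = 0.105728
Locus 5: 2 * 0.011 * 0.989 = 0.021758
RMP = 5.397e-06

5.397e-06


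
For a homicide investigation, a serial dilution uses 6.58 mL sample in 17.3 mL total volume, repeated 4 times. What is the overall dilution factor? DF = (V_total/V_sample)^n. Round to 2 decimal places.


Dilution factor calculation:
Single dilution = V_total / V_sample = 17.3 / 6.58 ≈ 2.629179
Number of dilutions = 4
Total DF = (17.3 / 6.58)^4 (full precision, rounded at the end) = 47.78

47.78


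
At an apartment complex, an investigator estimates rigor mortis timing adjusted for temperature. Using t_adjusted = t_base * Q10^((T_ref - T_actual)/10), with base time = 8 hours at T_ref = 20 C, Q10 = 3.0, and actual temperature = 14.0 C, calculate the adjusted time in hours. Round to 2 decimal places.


Rigor mortis time adjustment:
Exponent = (T_ref - T_actual) / 10 = (20 - 14.0) / 10 = 0.6
Q10 factor = 3.0^0.6 = 1.93318
t_adjusted = 8 * 1.93318 = 15.47 hours

15.47


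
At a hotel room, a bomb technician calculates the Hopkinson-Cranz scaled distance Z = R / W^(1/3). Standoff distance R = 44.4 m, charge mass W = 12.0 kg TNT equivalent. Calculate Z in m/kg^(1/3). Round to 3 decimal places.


Scaled distance calculation:
W^(1/3) = 12.0^(1/3) = 2.289428
Z = R / W^(1/3) = 44.4 / 2.289428
Z = 19.393 m/kg^(1/3)

19.393


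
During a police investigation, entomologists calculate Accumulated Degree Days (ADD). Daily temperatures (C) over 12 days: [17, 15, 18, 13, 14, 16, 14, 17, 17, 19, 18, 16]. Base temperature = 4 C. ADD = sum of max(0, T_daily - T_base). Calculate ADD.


Computing ADD day by day:
Day 1: max(0, 17 - 4) = 13
Day 2: max(0, 15 - 4) = 11
Day 3: max(0, 18 - 4) = 14
Day 4: max(0, 13 - 4) = 9
Day 5: max(0, 14 - 4) = 10
Day 6: max(0, 16 - 4) = 12
Day 7: max(0, 14 - 4) = 10
Day 8: max(0, 17 - 4) = 13
Day 9: max(0, 17 - 4) = 13
Day 10: max(0, 19 - 4) = 15
Day 11: max(0, 18 - 4) = 14
Day 12: max(0, 16 - 4) = 12
Total ADD = 146

146


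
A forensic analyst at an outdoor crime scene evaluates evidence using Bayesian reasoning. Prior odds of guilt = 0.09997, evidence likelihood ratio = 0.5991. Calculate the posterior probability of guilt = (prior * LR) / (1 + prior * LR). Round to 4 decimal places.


Bayesian evidence evaluation:
Posterior odds = prior_odds * LR = 0.09997 * 0.5991 = 0.05989203
Posterior probability = posterior_odds / (1 + posterior_odds)
= 0.05989203 / (1 + 0.05989203)
= 0.05989203 / 1.05989203
= 0.0565

0.0565


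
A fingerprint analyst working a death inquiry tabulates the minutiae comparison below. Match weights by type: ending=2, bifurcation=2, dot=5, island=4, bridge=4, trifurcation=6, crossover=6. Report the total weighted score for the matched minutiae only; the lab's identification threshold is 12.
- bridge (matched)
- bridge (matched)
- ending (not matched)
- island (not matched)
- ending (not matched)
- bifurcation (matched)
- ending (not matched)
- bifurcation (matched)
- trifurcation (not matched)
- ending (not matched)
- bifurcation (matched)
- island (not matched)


Weighted minutiae match score:
  bridge: matched, +4 (running total 4)
  bridge: matched, +4 (running total 8)
  ending: not matched, +0
  island: not matched, +0
  ending: not matched, +0
  bifurcation: matched, +2 (running total 10)
  ending: not matched, +0
  bifurcation: matched, +2 (running total 12)
  trifurcation: not matched, +0
  ending: not matched, +0
  bifurcation: matched, +2 (running total 14)
  island: not matched, +0
Total score = 14
Threshold = 12; verdict = identification

14


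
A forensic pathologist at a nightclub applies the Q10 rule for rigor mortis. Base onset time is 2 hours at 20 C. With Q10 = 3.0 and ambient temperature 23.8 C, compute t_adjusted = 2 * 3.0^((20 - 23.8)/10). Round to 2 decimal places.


Rigor mortis time adjustment:
Exponent = (T_ref - T_actual) / 10 = (20 - 23.8) / 10 = -0.38
Q10 factor = 3.0^-0.38 = 0.65871
t_adjusted = 2 * 0.65871 = 1.32 hours

1.32


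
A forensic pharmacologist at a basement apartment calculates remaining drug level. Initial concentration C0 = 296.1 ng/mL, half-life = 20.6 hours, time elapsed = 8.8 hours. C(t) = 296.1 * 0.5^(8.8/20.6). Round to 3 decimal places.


Drug concentration decay:
Number of half-lives = t / t_half = 8.8 / 20.6 = 0.427184
Decay factor = 0.5^0.427184 = 0.74371202
C(t) = 296.1 * 0.74371202 = 220.213 ng/mL

220.213


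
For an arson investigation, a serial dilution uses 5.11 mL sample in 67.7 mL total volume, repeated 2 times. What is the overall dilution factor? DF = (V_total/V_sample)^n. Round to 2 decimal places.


Dilution factor calculation:
Single dilution = V_total / V_sample = 67.7 / 5.11 ≈ 13.248532
Number of dilutions = 2
Total DF = (67.7 / 5.11)^2 (full precision, rounded at the end) = 175.52

175.52


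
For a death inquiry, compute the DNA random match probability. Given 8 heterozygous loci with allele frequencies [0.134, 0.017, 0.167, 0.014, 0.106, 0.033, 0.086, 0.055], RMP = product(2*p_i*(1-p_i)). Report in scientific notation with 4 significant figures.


Computing RMP for 8 loci:
Locus 1: 2 * 0.134 * 0.866 = 0.232088
Locus 2: 2 * 0.017 * 0.983 = 0.033422
Locus 3: 2 * 0.167 * 0.833 = 0.278222
Locus 4: 2 * 0.014 * 0.986 = 0.027608
Locus 5: 2 * 0.106 * 0.894 = 0.189528
Locus 6: 2 * 0.033 * 0.967 = 0.063822
Locus 7: 2 * 0.086 * 0.914 = 0.157208
Locus 8: 2 * 0.055 * 0.945 = 0.10395
RMP = 1.178e-08

1.178e-08


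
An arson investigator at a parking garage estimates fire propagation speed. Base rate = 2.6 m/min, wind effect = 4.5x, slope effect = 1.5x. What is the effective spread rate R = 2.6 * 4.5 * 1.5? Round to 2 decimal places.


Fire spread rate calculation:
R = R0 * wind_factor * slope_factor
= 2.6 * 4.5 * 1.5
= 11.7 * 1.5
= 17.55 m/min

17.55


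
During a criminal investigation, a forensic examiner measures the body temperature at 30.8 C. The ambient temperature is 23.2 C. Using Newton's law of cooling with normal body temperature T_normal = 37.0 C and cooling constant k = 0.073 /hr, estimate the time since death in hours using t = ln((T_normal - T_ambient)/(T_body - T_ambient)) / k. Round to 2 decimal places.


Using Newton's law of cooling:
t = ln((T_normal - T_ambient) / (T_body - T_ambient)) / k
T_normal - T_ambient = 13.8
T_body - T_ambient = 7.6
Ratio = 1.815789
ln(ratio) = 0.59652
t = 0.59652 / 0.073 = 8.17 hours

8.17


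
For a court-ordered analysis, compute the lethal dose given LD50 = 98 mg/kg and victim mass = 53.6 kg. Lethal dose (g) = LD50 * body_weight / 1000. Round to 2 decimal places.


Lethal dose calculation:
Lethal dose = LD50 * body_weight / 1000
= 98 * 53.6 / 1000
= 5252.8 / 1000
= 5.25 g

5.25


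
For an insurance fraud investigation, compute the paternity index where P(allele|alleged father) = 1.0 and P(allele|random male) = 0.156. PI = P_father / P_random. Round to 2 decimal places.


Paternity Index calculation:
PI = P(allele|father) / P(allele|random)
PI = 1.0 / 0.156
PI = 6.41

6.41


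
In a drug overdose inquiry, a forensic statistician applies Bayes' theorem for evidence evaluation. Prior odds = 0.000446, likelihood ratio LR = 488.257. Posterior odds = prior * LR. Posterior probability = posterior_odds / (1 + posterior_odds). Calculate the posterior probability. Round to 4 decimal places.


Bayesian evidence evaluation:
Posterior odds = prior_odds * LR = 0.000446 * 488.257 = 0.2177626
Posterior probability = posterior_odds / (1 + posterior_odds)
= 0.2177626 / (1 + 0.2177626)
= 0.2177626 / 1.2177626
= 0.1788

0.1788


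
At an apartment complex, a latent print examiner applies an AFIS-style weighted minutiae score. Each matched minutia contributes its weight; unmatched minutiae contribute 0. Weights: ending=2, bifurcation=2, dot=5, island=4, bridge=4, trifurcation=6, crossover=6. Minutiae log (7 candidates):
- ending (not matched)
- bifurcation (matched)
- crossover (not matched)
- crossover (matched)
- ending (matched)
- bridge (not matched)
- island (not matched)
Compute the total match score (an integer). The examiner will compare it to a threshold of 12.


Weighted minutiae match score:
  ending: not matched, +0
  bifurcation: matched, +2 (running total 2)
  crossover: not matched, +0
  crossover: matched, +6 (running total 8)
  ending: matched, +2 (running total 10)
  bridge: not matched, +0
  island: not matched, +0
Total score = 10
Threshold = 12; verdict = inconclusive

10


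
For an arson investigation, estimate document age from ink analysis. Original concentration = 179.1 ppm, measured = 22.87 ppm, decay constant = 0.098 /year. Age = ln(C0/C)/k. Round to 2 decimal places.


Document age estimation:
C0/C = 179.1 / 22.87 = 7.83122
ln(C0/C) = 2.058118
t = 2.058118 / 0.098 = 21.00 years

21.00


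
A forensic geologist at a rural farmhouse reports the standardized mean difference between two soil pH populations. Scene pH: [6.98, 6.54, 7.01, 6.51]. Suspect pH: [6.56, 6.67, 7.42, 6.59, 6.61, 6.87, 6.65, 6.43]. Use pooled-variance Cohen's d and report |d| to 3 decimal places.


Pooled-variance Cohen's d for soil pH comparison:
Scene mean = 27.04 / 4 = 6.76
Suspect mean = 53.8 / 8 = 6.725
Scene sample variance s_s^2 = 0.073933
Suspect sample variance s_c^2 = 0.094057
Pooled variance = ((n_s-1)*s_s^2 + (n_c-1)*s_c^2) / (n_s + n_c - 2) = 0.08802
Pooled SD = sqrt(0.08802) = 0.296682
Mean difference = 0.035
|d| = |0.035| / 0.296682 = 0.118

0.118


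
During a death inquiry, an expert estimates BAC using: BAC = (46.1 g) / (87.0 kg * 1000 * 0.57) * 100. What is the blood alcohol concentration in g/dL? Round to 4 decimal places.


Applying the Widmark formula:
BAC = (dose_g / (body_wt * 1000 * r)) * 100
Denominator = 87.0 * 1000 * 0.57 = 49590
BAC = (46.1 / 49590) * 100
BAC = 0.0930 g/dL

0.0930


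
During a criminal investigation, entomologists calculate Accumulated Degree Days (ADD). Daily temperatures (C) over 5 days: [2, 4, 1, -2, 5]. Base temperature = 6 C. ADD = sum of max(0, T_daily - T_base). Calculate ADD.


Computing ADD day by day:
Day 1: max(0, 2 - 6) = 0
Day 2: max(0, 4 - 6) = 0
Day 3: max(0, 1 - 6) = 0
Day 4: max(0, -2 - 6) = 0
Day 5: max(0, 5 - 6) = 0
Total ADD = 0

0


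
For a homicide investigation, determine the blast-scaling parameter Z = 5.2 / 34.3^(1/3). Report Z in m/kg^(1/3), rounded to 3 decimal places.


Scaled distance calculation:
W^(1/3) = 34.3^(1/3) = 3.249112
Z = R / W^(1/3) = 5.2 / 3.249112
Z = 1.600 m/kg^(1/3)

1.600


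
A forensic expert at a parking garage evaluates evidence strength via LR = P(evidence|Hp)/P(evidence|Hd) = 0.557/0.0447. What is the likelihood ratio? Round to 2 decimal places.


Likelihood ratio calculation:
LR = P(E|Hp) / P(E|Hd)
LR = 0.557 / 0.0447
LR = 12.46

12.46


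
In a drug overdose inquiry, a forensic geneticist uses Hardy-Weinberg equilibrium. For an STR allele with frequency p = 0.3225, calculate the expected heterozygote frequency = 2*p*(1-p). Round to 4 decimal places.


Hardy-Weinberg heterozygote frequency:
q = 1 - p = 1 - 0.3225 = 0.6775
2pq = 2 * 0.3225 * 0.6775 = 0.4370

0.4370


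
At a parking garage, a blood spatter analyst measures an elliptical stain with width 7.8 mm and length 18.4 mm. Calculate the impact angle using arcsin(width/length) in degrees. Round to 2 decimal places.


Blood spatter impact angle calculation:
width / length = 7.8 / 18.4 = 0.423913
angle = arcsin(0.423913)
angle = 25.08 degrees

25.08


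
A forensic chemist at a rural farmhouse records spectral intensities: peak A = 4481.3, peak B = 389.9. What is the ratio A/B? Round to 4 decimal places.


Spectral peak ratio:
Peak A = 4481.3 counts
Peak B = 389.9 counts
Ratio = 4481.3 / 389.9 = 11.4935

11.4935


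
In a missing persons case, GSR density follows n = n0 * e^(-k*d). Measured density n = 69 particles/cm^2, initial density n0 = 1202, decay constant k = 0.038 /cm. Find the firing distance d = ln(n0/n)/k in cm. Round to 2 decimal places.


GSR distance calculation:
n0/n = 1202 / 69 = 17.42029
ln(n0/n) = 2.857636
d = 2.857636 / 0.038 = 75.20 cm

75.20


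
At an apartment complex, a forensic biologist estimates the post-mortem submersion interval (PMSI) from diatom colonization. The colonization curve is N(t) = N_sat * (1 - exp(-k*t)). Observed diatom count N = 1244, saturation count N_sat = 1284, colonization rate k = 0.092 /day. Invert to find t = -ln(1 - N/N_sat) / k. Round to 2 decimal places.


PMSI from diatom colonization curve:
N / N_sat = 1244 / 1284 = 0.968847
1 - N/N_sat = 0.031153
ln(1 - N/N_sat) = -3.468845
t = -ln(1 - N/N_sat) / k = -(-3.468845) / 0.092 = 37.70 days

37.70


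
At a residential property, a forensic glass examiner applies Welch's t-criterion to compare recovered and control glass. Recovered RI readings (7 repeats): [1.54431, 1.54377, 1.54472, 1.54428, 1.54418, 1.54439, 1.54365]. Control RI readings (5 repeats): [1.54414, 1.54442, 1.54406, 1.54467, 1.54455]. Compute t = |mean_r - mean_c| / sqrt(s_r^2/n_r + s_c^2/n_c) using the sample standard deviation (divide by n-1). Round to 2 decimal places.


Welch's t-criterion for glass RI comparison:
Recovered mean = sum / n_r = 10.8093 / 7 = 1.5441857
Control mean = sum / n_c = 7.72184 / 5 = 1.544368
Recovered sample variance s_r^2 = 1.35229e-07
Control sample variance s_c^2 = 6.847e-08
Welch SE (unpooled) = sqrt(s_r^2/n_r + s_c^2/n_c) = sqrt(1.93184e-08 + 1.3694e-08) = sqrt(3.30124e-08) = 0.000181693
|mean_r - mean_c| = 0.000182286
t = 0.000182286 / 0.000181693 = 1.00

1.00


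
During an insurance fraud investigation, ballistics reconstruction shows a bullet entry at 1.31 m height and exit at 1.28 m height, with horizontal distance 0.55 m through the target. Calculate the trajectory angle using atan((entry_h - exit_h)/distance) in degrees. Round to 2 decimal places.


Bullet trajectory angle:
Height difference = 1.31 - 1.28 = 0.03 m
angle = atan(0.03 / 0.55)
angle = atan(0.054545)
angle = 3.12 degrees

3.12


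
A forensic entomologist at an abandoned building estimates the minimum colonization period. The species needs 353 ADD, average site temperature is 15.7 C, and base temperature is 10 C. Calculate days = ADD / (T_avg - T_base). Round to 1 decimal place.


Insect development time:
Effective temperature = avg_temp - T_base = 15.7 - 10 = 5.7 C
Days = ADD / effective_temp = 353 / 5.7 = 61.9 days

61.9


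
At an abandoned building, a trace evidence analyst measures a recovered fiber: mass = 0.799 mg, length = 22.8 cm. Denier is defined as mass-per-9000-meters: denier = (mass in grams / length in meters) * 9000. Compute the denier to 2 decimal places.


Denier calculation:
Mass in grams = 0.799 mg / 1000 = 0.000799 g
Length in meters = 22.8 cm / 100 = 0.228 m
Linear density = mass / length = 0.000799 / 0.228 = 0.00350439 g/m
Denier = (g/m) * 9000 = 0.00350439 * 9000 = 31.54

31.54


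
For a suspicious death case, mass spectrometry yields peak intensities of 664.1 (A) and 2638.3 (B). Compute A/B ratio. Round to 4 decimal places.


Spectral peak ratio:
Peak A = 664.1 counts
Peak B = 2638.3 counts
Ratio = 664.1 / 2638.3 = 0.2517

0.2517


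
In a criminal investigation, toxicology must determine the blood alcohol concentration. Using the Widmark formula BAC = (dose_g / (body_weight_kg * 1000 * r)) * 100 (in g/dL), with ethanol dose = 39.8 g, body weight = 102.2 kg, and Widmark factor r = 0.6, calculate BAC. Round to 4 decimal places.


Applying the Widmark formula:
BAC = (dose_g / (body_wt * 1000 * r)) * 100
Denominator = 102.2 * 1000 * 0.6 = 61320
BAC = (39.8 / 61320) * 100
BAC = 0.0649 g/dL

0.0649


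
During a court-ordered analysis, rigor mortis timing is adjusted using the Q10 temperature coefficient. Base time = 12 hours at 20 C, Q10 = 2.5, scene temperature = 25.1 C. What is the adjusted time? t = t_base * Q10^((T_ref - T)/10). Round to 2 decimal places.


Rigor mortis time adjustment:
Exponent = (T_ref - T_actual) / 10 = (20 - 25.1) / 10 = -0.51
Q10 factor = 2.5^-0.51 = 0.62669
t_adjusted = 12 * 0.62669 = 7.52 hours

7.52


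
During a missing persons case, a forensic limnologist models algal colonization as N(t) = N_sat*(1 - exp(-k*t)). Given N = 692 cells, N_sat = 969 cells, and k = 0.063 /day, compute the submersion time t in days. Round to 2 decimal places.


PMSI from diatom colonization curve:
N / N_sat = 692 / 969 = 0.714138
1 - N/N_sat = 0.285862
ln(1 - N/N_sat) = -1.252246
t = -ln(1 - N/N_sat) / k = -(-1.252246) / 0.063 = 19.88 days

19.88


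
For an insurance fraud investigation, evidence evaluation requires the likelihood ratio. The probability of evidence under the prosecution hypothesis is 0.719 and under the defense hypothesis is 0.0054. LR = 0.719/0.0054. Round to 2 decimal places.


Likelihood ratio calculation:
LR = P(E|Hp) / P(E|Hd)
LR = 0.719 / 0.0054
LR = 133.15

133.15


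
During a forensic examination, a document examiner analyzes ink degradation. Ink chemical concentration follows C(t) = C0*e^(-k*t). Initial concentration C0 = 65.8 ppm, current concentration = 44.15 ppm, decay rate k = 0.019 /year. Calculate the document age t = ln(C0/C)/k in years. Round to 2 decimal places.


Document age estimation:
C0/C = 65.8 / 44.15 = 1.490374
ln(C0/C) = 0.399027
t = 0.399027 / 0.019 = 21.00 years

21.00


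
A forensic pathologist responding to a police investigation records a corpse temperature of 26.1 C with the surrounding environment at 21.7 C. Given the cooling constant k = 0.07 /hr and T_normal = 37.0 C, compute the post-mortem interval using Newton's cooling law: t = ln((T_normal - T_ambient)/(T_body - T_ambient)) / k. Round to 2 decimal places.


Using Newton's law of cooling:
t = ln((T_normal - T_ambient) / (T_body - T_ambient)) / k
T_normal - T_ambient = 15.3
T_body - T_ambient = 4.4
Ratio = 3.477273
ln(ratio) = 1.246248
t = 1.246248 / 0.07 = 17.80 hours

17.80


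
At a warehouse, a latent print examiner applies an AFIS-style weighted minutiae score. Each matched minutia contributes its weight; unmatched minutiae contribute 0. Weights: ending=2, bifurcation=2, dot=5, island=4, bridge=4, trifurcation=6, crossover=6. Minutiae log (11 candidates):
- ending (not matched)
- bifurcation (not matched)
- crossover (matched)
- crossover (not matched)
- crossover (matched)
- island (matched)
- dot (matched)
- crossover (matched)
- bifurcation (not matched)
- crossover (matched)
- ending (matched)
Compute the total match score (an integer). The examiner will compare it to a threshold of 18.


Weighted minutiae match score:
  ending: not matched, +0
  bifurcation: not matched, +0
  crossover: matched, +6 (running total 6)
  crossover: not matched, +0
  crossover: matched, +6 (running total 12)
  island: matched, +4 (running total 16)
  dot: matched, +5 (running total 21)
  crossover: matched, +6 (running total 27)
  bifurcation: not matched, +0
  crossover: matched, +6 (running total 33)
  ending: matched, +2 (running total 35)
Total score = 35
Threshold = 18; verdict = identification

35


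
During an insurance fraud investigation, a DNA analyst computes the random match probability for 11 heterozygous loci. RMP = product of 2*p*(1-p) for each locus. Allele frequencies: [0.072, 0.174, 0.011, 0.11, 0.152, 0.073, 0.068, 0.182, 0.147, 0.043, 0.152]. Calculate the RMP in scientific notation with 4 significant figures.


Computing RMP for 11 loci:
Locus 1: 2 * 0.072 * 0.928 = 0.133632
Locus 2: 2 * 0.174 * 0.826 = 0.287448
Locus 3: 2 * 0.011 * 0.989 = 0.021758
Locus 4: 2 * 0.11 * 0.89 = 0.1958
Locus 5: 2 * 0.152 * 0.848 = 0.257792
Locus 6: 2 * 0.073 * 0.927 = 0.135342
Locus 7: 2 * 0.068 * 0.932 = 0.126752
Locus 8: 2 * 0.182 * 0.818 = 0.297752
Locus 9: 2 * 0.147 * 0.853 = 0.250782
Locus 10: 2 * 0.043 * 0.957 = 0.082302
Locus 11: 2 * 0.152 * 0.848 = 0.257792
RMP = 1.147e-09

1.147e-09


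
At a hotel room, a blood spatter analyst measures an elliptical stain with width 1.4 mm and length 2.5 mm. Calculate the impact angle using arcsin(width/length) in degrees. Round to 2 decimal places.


Blood spatter impact angle calculation:
width / length = 1.4 / 2.5 = 0.56
angle = arcsin(0.56)
angle = 34.06 degrees

34.06


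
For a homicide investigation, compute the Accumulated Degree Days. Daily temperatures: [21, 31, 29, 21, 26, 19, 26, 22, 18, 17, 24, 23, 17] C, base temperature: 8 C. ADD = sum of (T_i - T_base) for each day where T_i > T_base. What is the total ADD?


Computing ADD day by day:
Day 1: max(0, 21 - 8) = 13
Day 2: max(0, 31 - 8) = 23
Day 3: max(0, 29 - 8) = 21
Day 4: max(0, 21 - 8) = 13
Day 5: max(0, 26 - 8) = 18
Day 6: max(0, 19 - 8) = 11
Day 7: max(0, 26 - 8) = 18
Day 8: max(0, 22 - 8) = 14
Day 9: max(0, 18 - 8) = 10
Day 10: max(0, 17 - 8) = 9
Day 11: max(0, 24 - 8) = 16
Day 12: max(0, 23 - 8) = 15
Day 13: max(0, 17 - 8) = 9
Total ADD = 190

190


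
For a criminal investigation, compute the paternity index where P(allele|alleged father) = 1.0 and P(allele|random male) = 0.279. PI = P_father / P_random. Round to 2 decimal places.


Paternity Index calculation:
PI = P(allele|father) / P(allele|random)
PI = 1.0 / 0.279
PI = 3.58

3.58


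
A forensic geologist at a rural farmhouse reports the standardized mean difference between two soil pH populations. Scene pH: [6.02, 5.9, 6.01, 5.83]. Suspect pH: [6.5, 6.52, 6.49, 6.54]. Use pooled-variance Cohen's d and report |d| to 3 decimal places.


Pooled-variance Cohen's d for soil pH comparison:
Scene mean = 23.76 / 4 = 5.94
Suspect mean = 26.05 / 4 = 6.5125
Scene sample variance s_s^2 = 0.008333
Suspect sample variance s_c^2 = 0.000492
Pooled variance = ((n_s-1)*s_s^2 + (n_c-1)*s_c^2) / (n_s + n_c - 2) = 0.004412
Pooled SD = sqrt(0.004412) = 0.066423
Mean difference = -0.5725
|d| = |-0.5725| / 0.066423 = 8.619

8.619


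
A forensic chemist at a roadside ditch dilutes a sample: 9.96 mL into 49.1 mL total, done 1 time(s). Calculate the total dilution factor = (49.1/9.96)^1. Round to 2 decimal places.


Dilution factor calculation:
Single dilution = V_total / V_sample = 49.1 / 9.96 ≈ 4.929719
Number of dilutions = 1
Total DF = (49.1 / 9.96)^1 (full precision, rounded at the end) = 4.93

4.93


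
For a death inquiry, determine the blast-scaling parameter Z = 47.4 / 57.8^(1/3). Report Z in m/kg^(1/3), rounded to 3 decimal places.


Scaled distance calculation:
W^(1/3) = 57.8^(1/3) = 3.866422
Z = R / W^(1/3) = 47.4 / 3.866422
Z = 12.259 m/kg^(1/3)

12.259


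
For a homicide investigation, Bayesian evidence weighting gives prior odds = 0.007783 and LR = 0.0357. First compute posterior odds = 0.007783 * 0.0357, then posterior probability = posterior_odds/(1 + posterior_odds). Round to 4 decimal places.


Bayesian evidence evaluation:
Posterior odds = prior_odds * LR = 0.007783 * 0.0357 = 0.0002778531
Posterior probability = posterior_odds / (1 + posterior_odds)
= 0.0002778531 / (1 + 0.0002778531)
= 0.0002778531 / 1.0002778531
= 0.0003

0.0003


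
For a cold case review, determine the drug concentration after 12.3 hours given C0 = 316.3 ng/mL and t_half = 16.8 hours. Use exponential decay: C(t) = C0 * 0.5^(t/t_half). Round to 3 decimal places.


Drug concentration decay:
Number of half-lives = t / t_half = 12.3 / 16.8 = 0.732143
Decay factor = 0.5^0.732143 = 0.60200902
C(t) = 316.3 * 0.60200902 = 190.415 ng/mL

190.415


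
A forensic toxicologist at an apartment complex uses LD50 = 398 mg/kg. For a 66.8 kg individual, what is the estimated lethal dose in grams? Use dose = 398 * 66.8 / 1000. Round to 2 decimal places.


Lethal dose calculation:
Lethal dose = LD50 * body_weight / 1000
= 398 * 66.8 / 1000
= 26586.4 / 1000
= 26.59 g

26.59


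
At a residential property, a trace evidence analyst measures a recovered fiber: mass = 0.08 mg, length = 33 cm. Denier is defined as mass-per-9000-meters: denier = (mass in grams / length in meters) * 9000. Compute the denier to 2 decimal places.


Denier calculation:
Mass in grams = 0.08 mg / 1000 = 0.00008 g
Length in meters = 33 cm / 100 = 0.33 m
Linear density = mass / length = 0.00008 / 0.33 = 0.00024242 g/m
Denier = (g/m) * 9000 = 0.00024242 * 9000 = 2.18

2.18


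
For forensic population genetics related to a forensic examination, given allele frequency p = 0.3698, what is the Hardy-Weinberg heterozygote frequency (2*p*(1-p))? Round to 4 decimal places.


Hardy-Weinberg heterozygote frequency:
q = 1 - p = 1 - 0.3698 = 0.6302
2pq = 2 * 0.3698 * 0.6302 = 0.4661

0.4661


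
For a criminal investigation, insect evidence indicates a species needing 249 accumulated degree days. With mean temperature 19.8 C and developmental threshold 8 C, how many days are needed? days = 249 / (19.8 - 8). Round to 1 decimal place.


Insect development time:
Effective temperature = avg_temp - T_base = 19.8 - 8 = 11.8 C
Days = ADD / effective_temp = 249 / 11.8 = 21.1 days

21.1


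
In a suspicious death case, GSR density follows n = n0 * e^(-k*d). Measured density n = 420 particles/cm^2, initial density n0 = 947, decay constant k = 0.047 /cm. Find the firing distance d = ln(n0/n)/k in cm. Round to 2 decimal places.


GSR distance calculation:
n0/n = 947 / 420 = 2.254762
ln(n0/n) = 0.813044
d = 0.813044 / 0.047 = 17.30 cm

17.30


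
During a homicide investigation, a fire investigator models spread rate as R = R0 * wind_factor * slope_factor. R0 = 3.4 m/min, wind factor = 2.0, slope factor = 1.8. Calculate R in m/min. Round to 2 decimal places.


Fire spread rate calculation:
R = R0 * wind_factor * slope_factor
= 3.4 * 2.0 * 1.8
= 6.8 * 1.8
= 12.24 m/min

12.24


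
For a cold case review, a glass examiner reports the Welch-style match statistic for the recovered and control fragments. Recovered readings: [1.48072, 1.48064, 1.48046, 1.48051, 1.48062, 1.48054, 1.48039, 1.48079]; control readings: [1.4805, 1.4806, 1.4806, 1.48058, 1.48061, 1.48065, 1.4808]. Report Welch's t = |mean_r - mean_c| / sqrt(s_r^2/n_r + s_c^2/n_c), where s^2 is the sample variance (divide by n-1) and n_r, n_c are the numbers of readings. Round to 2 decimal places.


Welch's t-criterion for glass RI comparison:
Recovered mean = sum / n_r = 11.84467 / 8 = 1.4805838
Control mean = sum / n_c = 10.36434 / 7 = 1.48062
Recovered sample variance s_r^2 = 1.79696e-08
Control sample variance s_c^2 = 8.36667e-09
Welch SE (unpooled) = sqrt(s_r^2/n_r + s_c^2/n_c) = sqrt(2.24621e-09 + 1.19524e-09) = sqrt(3.44145e-09) = 5.86639e-05
|mean_r - mean_c| = 3.625e-05
t = 3.625e-05 / 5.86639e-05 = 0.62

0.62


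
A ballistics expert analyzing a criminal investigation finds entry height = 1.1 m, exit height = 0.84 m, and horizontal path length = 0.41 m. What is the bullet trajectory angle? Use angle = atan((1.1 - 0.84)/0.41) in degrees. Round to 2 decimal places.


Bullet trajectory angle:
Height difference = 1.1 - 0.84 = 0.26 m
angle = atan(0.26 / 0.41)
angle = atan(0.634146)
angle = 32.38 degrees

32.38


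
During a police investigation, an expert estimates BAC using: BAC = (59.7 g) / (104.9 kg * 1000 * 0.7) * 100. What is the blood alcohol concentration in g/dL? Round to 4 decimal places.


Applying the Widmark formula:
BAC = (dose_g / (body_wt * 1000 * r)) * 100
Denominator = 104.9 * 1000 * 0.7 = 73430
BAC = (59.7 / 73430) * 100
BAC = 0.0813 g/dL

0.0813


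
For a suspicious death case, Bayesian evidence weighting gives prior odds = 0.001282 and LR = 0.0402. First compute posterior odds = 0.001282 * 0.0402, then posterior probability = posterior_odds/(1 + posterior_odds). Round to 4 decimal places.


Bayesian evidence evaluation:
Posterior odds = prior_odds * LR = 0.001282 * 0.0402 = 0.0000515364
Posterior probability = posterior_odds / (1 + posterior_odds)
= 0.0000515364 / (1 + 0.0000515364)
= 0.0000515364 / 1.0000515364
= 0.0001

0.0001


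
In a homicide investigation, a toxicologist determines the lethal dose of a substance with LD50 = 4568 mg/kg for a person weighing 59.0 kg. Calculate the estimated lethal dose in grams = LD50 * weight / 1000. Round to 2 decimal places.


Lethal dose calculation:
Lethal dose = LD50 * body_weight / 1000
= 4568 * 59.0 / 1000
= 269512 / 1000
= 269.51 g

269.51


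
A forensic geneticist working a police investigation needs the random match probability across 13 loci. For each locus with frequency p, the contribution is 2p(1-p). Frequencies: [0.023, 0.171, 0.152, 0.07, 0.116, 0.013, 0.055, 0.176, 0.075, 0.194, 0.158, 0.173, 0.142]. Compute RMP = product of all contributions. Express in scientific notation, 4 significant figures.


Computing RMP for 13 loci:
Locus 1: 2 * 0.023 * 0.977 = 0.044942
Locus 2: 2 * 0.171 * 0.829 = 0.283518
Locus 3: 2 * 0.152 * 0.848 = 0.257792
Locus 4: 2 * 0.07 * 0.93 = 0.1302
Locus 5: 2 * 0.116 * 0.884 = 0.205088
Locus 6: 2 * 0.013 * 0.987 = 0.025662
Locus 7: 2 * 0.055 * 0.945 = 0.10395
Locus 8: 2 * 0.176 * 0.824 = 0.290048
Locus 9: 2 * 0.075 * 0.925 = 0.13875
Locus 10: 2 * 0.194 * 0.806 = 0.312728
Locus 11: 2 * 0.158 * 0.842 = 0.266072
Locus 12: 2 * 0.173 * 0.827 = 0.286142
Locus 13: 2 * 0.142 * 0.858 = 0.243672
RMP = 5.463e-11

5.463e-11


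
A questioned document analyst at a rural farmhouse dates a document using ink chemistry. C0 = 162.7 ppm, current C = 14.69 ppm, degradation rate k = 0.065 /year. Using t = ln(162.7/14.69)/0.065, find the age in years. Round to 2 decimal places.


Document age estimation:
C0/C = 162.7 / 14.69 = 11.075562
ln(C0/C) = 2.404741
t = 2.404741 / 0.065 = 37.00 years

37.00


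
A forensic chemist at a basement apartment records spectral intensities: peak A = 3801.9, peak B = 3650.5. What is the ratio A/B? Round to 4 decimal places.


Spectral peak ratio:
Peak A = 3801.9 counts
Peak B = 3650.5 counts
Ratio = 3801.9 / 3650.5 = 1.0415

1.0415


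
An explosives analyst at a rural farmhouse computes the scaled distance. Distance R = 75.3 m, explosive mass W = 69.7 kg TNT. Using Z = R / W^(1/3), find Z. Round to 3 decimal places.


Scaled distance calculation:
W^(1/3) = 69.7^(1/3) = 4.115389
Z = R / W^(1/3) = 75.3 / 4.115389
Z = 18.297 m/kg^(1/3)

18.297


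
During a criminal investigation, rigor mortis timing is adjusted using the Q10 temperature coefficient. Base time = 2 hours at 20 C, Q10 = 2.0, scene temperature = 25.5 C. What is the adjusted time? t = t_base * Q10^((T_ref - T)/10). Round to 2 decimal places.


Rigor mortis time adjustment:
Exponent = (T_ref - T_actual) / 10 = (20 - 25.5) / 10 = -0.55
Q10 factor = 2.0^-0.55 = 0.68302
t_adjusted = 2 * 0.68302 = 1.37 hours

1.37


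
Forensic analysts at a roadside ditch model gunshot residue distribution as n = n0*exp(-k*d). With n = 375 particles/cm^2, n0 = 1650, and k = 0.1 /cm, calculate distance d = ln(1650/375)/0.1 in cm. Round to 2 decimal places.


GSR distance calculation:
n0/n = 1650 / 375 = 4.4
ln(n0/n) = 1.481605
d = 1.481605 / 0.1 = 14.82 cm

14.82


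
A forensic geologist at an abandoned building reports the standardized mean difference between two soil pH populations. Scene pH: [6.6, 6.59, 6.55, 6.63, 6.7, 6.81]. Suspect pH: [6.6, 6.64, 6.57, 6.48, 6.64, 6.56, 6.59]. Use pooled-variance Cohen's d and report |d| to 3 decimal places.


Pooled-variance Cohen's d for soil pH comparison:
Scene mean = 39.88 / 6 = 6.646667
Suspect mean = 46.08 / 7 = 6.582857
Scene sample variance s_s^2 = 0.008907
Suspect sample variance s_c^2 = 0.003024
Pooled variance = ((n_s-1)*s_s^2 + (n_c-1)*s_c^2) / (n_s + n_c - 2) = 0.005698
Pooled SD = sqrt(0.005698) = 0.075485
Mean difference = 0.06381
|d| = |0.06381| / 0.075485 = 0.845

0.845


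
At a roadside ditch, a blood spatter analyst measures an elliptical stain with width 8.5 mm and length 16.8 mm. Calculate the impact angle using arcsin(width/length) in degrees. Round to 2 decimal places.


Blood spatter impact angle calculation:
width / length = 8.5 / 16.8 = 0.505952
angle = arcsin(0.505952)
angle = 30.39 degrees

30.39


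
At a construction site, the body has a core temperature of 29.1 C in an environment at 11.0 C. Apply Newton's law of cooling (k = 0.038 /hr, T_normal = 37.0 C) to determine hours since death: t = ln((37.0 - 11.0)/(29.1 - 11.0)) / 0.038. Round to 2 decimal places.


Using Newton's law of cooling:
t = ln((T_normal - T_ambient) / (T_body - T_ambient)) / k
T_normal - T_ambient = 26.0
T_body - T_ambient = 18.1
Ratio = 1.436464
ln(ratio) = 0.362185
t = 0.362185 / 0.038 = 9.53 hours

9.53
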